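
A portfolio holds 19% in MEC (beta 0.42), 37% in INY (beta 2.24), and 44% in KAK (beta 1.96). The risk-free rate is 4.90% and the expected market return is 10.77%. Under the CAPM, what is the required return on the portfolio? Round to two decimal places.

15.30%

β_P = Σ w_i β_i = 0.19×0.42 + 0.37×2.24 + 0.44×1.96 = 1.7710
MRP = 10.77% − 4.90% = 5.87%
E(R_P) = R_f + β_P × MRP = 4.90% + 1.7710 × 5.87% = 15.30%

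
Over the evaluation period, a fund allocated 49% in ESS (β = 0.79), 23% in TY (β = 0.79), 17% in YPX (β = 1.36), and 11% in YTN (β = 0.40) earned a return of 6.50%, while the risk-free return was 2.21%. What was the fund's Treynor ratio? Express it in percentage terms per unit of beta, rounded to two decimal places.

5.08%

β_P = 0.49×0.79 + 0.23×0.79 + 0.17×1.36 + 0.11×0.40 = 0.8440
Treynor = (R_P − R_f) / β_P = (6.50% − 2.21%) / 0.8440 = 4.29% / 0.8440 = 5.08%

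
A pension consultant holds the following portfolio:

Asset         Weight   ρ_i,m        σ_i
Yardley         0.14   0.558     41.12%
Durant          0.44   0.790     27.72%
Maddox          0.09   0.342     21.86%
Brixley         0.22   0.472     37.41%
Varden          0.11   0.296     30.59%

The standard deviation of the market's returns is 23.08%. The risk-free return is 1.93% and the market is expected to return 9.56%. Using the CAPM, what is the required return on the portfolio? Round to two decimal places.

8.01%

β_Yardley = 0.558 × 41.12% / 23.08% = 0.9941
β_Durant = 0.790 × 27.72% / 23.08% = 0.9488
β_Maddox = 0.342 × 21.86% / 23.08% = 0.3239
β_Brixley = 0.472 × 37.41% / 23.08% = 0.7651
β_Varden = 0.296 × 30.59% / 23.08% = 0.3923
β_P = Σ w_i β_i = 0.14×0.9941 + 0.44×0.9488 + 0.09×0.3239 + 0.22×0.7651 + 0.11×0.3923 = 0.7973
MRP = 9.56% − 1.93% = 7.63%
E(R_P) = R_f + β_P × MRP = 1.93% + 0.7973 × 7.63% = 8.01%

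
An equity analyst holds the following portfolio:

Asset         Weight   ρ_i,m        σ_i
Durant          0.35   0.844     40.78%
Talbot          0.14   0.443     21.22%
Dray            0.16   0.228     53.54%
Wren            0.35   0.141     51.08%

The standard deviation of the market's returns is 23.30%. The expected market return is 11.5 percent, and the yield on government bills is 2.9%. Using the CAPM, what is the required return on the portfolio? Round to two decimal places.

9.48%

β_Durant = 0.844 × 40.78% / 23.30% = 1.4772
β_Talbot = 0.443 × 21.22% / 23.30% = 0.4035
β_Dray = 0.228 × 53.54% / 23.30% = 0.5239
β_Wren = 0.141 × 51.08% / 23.30% = 0.3091
β_P = Σ w_i β_i = 0.35×1.4772 + 0.14×0.4035 + 0.16×0.5239 + 0.35×0.3091 = 0.7655
MRP = 11.5% − 2.9% = 8.60%
E(R_P) = R_f + β_P × MRP = 2.9% + 0.7655 × 8.6% = 9.48%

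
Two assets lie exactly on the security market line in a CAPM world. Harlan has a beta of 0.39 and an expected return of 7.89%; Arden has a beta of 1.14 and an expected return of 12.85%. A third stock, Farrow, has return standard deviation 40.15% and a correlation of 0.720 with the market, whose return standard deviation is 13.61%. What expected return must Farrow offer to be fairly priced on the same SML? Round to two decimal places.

19.36%

MRP = (12.85% − 7.89%) / (1.14 − 0.39) = 6.6133%
R_f = 7.89% − 0.39 × 6.6133% = 5.3108%
β_Farrow = ρ·σ_i/σ_m = 0.720 × 40.15 / 13.61 = 2.1240
E(R_Farrow) = R_f + β × MRP = 5.3108% + 2.1240 × 6.6133% = 19.36%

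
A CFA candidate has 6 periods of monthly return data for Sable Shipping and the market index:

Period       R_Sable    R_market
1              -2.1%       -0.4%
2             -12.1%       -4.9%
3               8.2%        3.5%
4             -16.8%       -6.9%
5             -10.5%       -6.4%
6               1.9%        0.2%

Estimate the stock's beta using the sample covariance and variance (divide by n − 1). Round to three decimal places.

2.208

Mean R_i = (-2.1 − 12.1 + 8.2 − 16.8 − 10.5 + 1.9) / 6 = -5.2333%
Mean R_m = (-0.4 − 4.9 + 3.5 − 6.9 − 6.4 + 0.2) / 6 = -2.4833%
Σ(R_i − R̄_i)(R_m − R̄_m) = 194.3533  ⇒  Cov = 194.3533 / 5 = 38.8707
Σ(R_m − R̄_m)² = 88.0283  ⇒  Var(R_m) = 88.0283 / 5 = 17.6057
β = Cov / Var(R_m) = 38.8707 / 17.6057 = 2.2078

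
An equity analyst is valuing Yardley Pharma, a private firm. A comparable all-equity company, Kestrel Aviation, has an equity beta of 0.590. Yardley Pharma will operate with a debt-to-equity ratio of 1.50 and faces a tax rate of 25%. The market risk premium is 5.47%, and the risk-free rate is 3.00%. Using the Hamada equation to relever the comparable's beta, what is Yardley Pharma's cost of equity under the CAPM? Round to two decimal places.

β_L = β_U × [1 + (1 − t)(D/E)] = 0.590 × [1 + (1 − 0.25) × 1.50]
    = 0.590 × [1 + 0.75 × 1.50] = 0.590 × 2.1250 = 1.2538
E(R) = R_f + β_L × MRP = 3.00% + 1.2538 × 5.47% = 9.86%

9.86%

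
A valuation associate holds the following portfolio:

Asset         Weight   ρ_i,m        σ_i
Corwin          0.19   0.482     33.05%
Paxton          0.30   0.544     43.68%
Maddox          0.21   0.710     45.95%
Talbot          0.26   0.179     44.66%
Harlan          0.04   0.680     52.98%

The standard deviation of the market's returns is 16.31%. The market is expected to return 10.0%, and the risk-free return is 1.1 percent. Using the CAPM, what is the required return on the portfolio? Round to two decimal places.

β_Corwin = 0.482 × 33.05% / 16.31% = 0.9767
β_Paxton = 0.544 × 43.68% / 16.31% = 1.4569
β_Maddox = 0.710 × 45.95% / 16.31% = 2.0003
β_Talbot = 0.179 × 44.66% / 16.31% = 0.4901
β_Harlan = 0.680 × 52.98% / 16.31% = 2.2089
β_P = Σ w_i β_i = 0.19×0.9767 + 0.30×1.4569 + 0.21×2.0003 + 0.26×0.4901 + 0.04×2.2089 = 1.2585
MRP = 10.0% − 1.1% = 8.90%
E(R_P) = R_f + β_P × MRP = 1.1% + 1.2585 × 8.9% = 12.30%

12.30%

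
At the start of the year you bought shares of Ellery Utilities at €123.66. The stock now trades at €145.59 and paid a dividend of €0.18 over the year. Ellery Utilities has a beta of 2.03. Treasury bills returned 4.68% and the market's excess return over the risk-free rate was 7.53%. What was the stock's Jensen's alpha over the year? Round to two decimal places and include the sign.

-2.09%

Realised HPR = (P1 + D1 − P0) / P0 = (145.59 + 0.18 − 123.66) / 123.66 = 22.11 / 123.66 = 17.8797%
CAPM required = R_f + β·MRP = 4.68% + 2.03 × 7.53% = 19.9659%
α = realised − required = 17.8797% − 19.9659% = -2.09%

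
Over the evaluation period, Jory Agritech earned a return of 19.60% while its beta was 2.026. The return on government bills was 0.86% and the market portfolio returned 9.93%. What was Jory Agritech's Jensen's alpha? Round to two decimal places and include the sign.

Market excess return = 9.93% − 0.86% = 9.07%
CAPM benchmark = R_f + β(R_m − R_f) = 0.86% + 2.026 × 9.07% = 19.23582%
α = actual − benchmark = 19.60% − 19.23582% = +0.36%

+0.36%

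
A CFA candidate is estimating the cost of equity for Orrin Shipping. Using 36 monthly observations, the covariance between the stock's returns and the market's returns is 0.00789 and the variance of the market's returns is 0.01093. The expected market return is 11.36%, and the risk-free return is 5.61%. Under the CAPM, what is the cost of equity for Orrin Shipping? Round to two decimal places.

β = Cov(R_i, R_m) / Var(R_m) = 0.00789 / 0.01093 = 0.7219
MRP = 11.36% − 5.61% = 5.75%
E(R) = R_f + β × MRP = 5.61% + 0.7219 × 5.75% = 9.76%

9.76%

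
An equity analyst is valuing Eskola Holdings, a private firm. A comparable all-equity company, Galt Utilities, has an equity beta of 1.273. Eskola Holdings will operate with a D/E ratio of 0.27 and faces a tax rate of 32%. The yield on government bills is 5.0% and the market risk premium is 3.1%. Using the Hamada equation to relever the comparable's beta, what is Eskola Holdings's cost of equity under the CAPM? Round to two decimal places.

9.67%

β_L = β_U × [1 + (1 − t)(D/E)] = 1.273 × [1 + (1 − 0.32) × 0.27]
    = 1.273 × [1 + 0.68 × 0.27] = 1.273 × 1.1836 = 1.5067
E(R) = R_f + β_L × MRP = 5.0% + 1.5067 × 3.1% = 9.67%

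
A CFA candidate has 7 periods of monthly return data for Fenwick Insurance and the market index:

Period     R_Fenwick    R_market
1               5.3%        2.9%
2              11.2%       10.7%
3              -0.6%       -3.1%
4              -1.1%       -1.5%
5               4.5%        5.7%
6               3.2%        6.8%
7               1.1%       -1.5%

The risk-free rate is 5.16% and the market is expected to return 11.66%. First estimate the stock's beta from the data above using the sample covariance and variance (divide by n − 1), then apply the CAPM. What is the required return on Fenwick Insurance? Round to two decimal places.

Mean R_i = (5.3 + 11.2 − 0.6 − 1.1 + 4.5 + 3.2 + 1.1) / 7 = 3.3714%
Mean R_m = (2.9 + 10.7 − 3.1 − 1.5 + 5.7 + 6.8 − 1.5) / 7 = 2.8571%
Σ(R_i − R̄_i)(R_m − R̄_m) = 117.0514  ⇒  Cov = 117.0514 / 6 = 19.5086
Σ(R_m − R̄_m)² = 158.5971  ⇒  Var(R_m) = 158.5971 / 6 = 26.4329
β = Cov / Var(R_m) = 19.5086 / 26.4329 = 0.7380
MRP = 11.66% − 5.16% = 6.50%
E(R) = R_f + β × MRP = 5.16% + 0.7380 × 6.50% = 9.96%

9.96%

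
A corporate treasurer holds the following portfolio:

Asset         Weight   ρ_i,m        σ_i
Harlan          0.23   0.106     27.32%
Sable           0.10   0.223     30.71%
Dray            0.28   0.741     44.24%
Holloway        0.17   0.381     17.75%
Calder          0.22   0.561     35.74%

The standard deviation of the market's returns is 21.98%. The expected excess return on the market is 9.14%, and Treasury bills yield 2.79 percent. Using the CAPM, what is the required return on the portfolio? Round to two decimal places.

β_Harlan = 0.106 × 27.32% / 21.98% = 0.1318
β_Sable = 0.223 × 30.71% / 21.98% = 0.3116
β_Dray = 0.741 × 44.24% / 21.98% = 1.4914
β_Holloway = 0.381 × 17.75% / 21.98% = 0.3077
β_Calder = 0.561 × 35.74% / 21.98% = 0.9122
β_P = Σ w_i β_i = 0.23×0.1318 + 0.10×0.3116 + 0.28×1.4914 + 0.17×0.3077 + 0.22×0.9122 = 0.7321
E(R_P) = R_f + β_P × MRP = 2.79% + 0.7321 × 9.14% = 9.48%

9.48%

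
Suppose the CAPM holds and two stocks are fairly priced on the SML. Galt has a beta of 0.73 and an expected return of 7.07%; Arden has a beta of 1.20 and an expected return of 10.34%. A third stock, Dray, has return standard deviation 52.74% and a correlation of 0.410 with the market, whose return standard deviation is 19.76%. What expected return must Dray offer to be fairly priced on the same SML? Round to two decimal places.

MRP = (10.34% − 7.07%) / (1.20 − 0.73) = 6.9574%
R_f = 7.07% − 0.73 × 6.9574% = 1.9911%
β_Dray = ρ·σ_i/σ_m = 0.410 × 52.74 / 19.76 = 1.0943
E(R_Dray) = R_f + β × MRP = 1.9911% + 1.0943 × 6.9574% = 9.60%

9.60%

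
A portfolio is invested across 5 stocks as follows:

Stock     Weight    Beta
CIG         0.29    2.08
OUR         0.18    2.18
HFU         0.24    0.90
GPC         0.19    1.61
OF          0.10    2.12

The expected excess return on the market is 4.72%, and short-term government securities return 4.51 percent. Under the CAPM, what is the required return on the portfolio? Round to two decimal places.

12.67%

β_P = Σ w_i β_i = 0.29×2.08 + 0.18×2.18 + 0.24×0.90 + 0.19×1.61 + 0.10×2.12 = 1.7295
E(R_P) = R_f + β_P × MRP = 4.51% + 1.7295 × 4.72% = 12.67%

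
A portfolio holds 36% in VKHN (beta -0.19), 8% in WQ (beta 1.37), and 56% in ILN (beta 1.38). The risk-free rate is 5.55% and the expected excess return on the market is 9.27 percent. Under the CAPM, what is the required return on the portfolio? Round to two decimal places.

13.10%

β_P = Σ w_i β_i = 0.36×-0.19 + 0.08×1.37 + 0.56×1.38 = 0.8140
E(R_P) = R_f + β_P × MRP = 5.55% + 0.8140 × 9.27% = 13.10%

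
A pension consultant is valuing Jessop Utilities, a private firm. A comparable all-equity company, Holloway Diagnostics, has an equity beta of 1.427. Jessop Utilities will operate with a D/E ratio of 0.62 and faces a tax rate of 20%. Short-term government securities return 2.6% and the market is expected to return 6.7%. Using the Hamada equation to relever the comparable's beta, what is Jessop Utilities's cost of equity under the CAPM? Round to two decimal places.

11.35%

β_L = β_U × [1 + (1 − t)(D/E)] = 1.427 × [1 + (1 − 0.20) × 0.62]
    = 1.427 × [1 + 0.80 × 0.62] = 1.427 × 1.4960 = 2.1348
MRP = 6.7% − 2.6% = 4.10%
E(R) = R_f + β_L × MRP = 2.6% + 2.1348 × 4.1% = 11.35%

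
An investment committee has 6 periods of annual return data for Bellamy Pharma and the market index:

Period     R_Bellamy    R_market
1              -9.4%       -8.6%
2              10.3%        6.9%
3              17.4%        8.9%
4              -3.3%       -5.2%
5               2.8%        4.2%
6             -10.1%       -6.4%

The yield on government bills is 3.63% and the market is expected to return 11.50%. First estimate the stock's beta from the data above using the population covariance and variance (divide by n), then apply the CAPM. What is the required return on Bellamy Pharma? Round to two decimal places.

Mean R_i = (-9.4 + 10.3 + 17.4 − 3.3 + 2.8 − 10.1) / 6 = 1.2833%
Mean R_m = (-8.6 + 6.9 + 8.9 − 5.2 + 4.2 − 6.4) / 6 = -0.0333%
Σ(R_i − R̄_i)(R_m − R̄_m) = 400.5867  ⇒  Cov = 400.5867 / 6 = 66.7645
Σ(R_m − R̄_m)² = 286.4133  ⇒  Var(R_m) = 286.4133 / 6 = 47.7356
β = Cov / Var(R_m) = 66.7645 / 47.7356 = 1.3986
MRP = 11.50% − 3.63% = 7.87%
E(R) = R_f + β × MRP = 3.63% + 1.3986 × 7.87% = 14.64%

14.64%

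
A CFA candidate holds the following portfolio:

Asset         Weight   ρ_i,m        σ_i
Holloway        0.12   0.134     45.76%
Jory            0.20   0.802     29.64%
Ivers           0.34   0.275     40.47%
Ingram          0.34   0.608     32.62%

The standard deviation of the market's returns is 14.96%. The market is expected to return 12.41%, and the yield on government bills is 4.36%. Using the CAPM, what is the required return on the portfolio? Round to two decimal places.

12.98%

β_Holloway = 0.134 × 45.76% / 14.96% = 0.4099
β_Jory = 0.802 × 29.64% / 14.96% = 1.5890
β_Ivers = 0.275 × 40.47% / 14.96% = 0.7439
β_Ingram = 0.608 × 32.62% / 14.96% = 1.3257
β_P = Σ w_i β_i = 0.12×0.4099 + 0.20×1.5890 + 0.34×0.7439 + 0.34×1.3257 = 1.0707
MRP = 12.41% − 4.36% = 8.05%
E(R_P) = R_f + β_P × MRP = 4.36% + 1.0707 × 8.05% = 12.98%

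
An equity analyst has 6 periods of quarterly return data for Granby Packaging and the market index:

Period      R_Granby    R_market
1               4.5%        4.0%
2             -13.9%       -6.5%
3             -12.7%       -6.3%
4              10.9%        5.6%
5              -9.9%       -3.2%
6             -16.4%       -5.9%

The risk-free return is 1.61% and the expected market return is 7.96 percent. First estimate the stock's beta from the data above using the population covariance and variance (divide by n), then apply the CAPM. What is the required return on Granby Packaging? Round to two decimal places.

14.42%

Mean R_i = (4.5 − 13.9 − 12.7 + 10.9 − 9.9 − 16.4) / 6 = -6.2500%
Mean R_m = (4.0 − 6.5 − 6.3 + 5.6 − 3.2 − 5.9) / 6 = -2.0500%
Σ(R_i − R̄_i)(R_m − R̄_m) = 300.9650  ⇒  Cov = 300.9650 / 6 = 50.1608
Σ(R_m − R̄_m)² = 149.1350  ⇒  Var(R_m) = 149.1350 / 6 = 24.8558
β = Cov / Var(R_m) = 50.1608 / 24.8558 = 2.0181
MRP = 7.96% − 1.61% = 6.35%
E(R) = R_f + β × MRP = 1.61% + 2.0181 × 6.35% = 14.42%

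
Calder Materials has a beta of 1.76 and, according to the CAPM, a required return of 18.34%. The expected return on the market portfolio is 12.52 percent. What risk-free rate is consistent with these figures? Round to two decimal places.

E(R) = R_f + β(E(R_m) − R_f) = R_f(1 − β) + β·E(R_m)
18.34% = R_f × (1 − 1.76) + 1.76 × 12.52%
18.34% = R_f × -0.76 + 22.0352%
R_f = (18.34% − 22.0352%) / -0.76 = 4.86%

4.86%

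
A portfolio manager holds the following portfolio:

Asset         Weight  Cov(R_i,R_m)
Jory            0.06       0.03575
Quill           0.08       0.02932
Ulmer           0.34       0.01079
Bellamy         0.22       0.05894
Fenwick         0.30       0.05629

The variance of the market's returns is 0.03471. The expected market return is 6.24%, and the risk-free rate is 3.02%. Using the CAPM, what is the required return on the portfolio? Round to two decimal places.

β_Jory = 0.03575 / 0.03471 = 1.0300
β_Quill = 0.02932 / 0.03471 = 0.8447
β_Ulmer = 0.01079 / 0.03471 = 0.3109
β_Bellamy = 0.05894 / 0.03471 = 1.6981
β_Fenwick = 0.05629 / 0.03471 = 1.6217
β_P = Σ w_i β_i = 0.06×1.0300 + 0.08×0.8447 + 0.34×0.3109 + 0.22×1.6981 + 0.30×1.6217 = 1.0952
MRP = 6.24% − 3.02% = 3.22%
E(R_P) = R_f + β_P × MRP = 3.02% + 1.0952 × 3.22% = 6.55%

6.55%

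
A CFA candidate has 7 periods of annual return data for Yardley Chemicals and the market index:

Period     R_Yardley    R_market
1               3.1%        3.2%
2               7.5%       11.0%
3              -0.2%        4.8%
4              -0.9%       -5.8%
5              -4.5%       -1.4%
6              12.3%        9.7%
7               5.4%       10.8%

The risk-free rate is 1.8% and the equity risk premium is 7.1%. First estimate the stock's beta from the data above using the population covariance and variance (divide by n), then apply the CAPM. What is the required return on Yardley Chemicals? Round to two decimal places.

Mean R_i = (3.1 + 7.5 − 0.2 − 0.9 − 4.5 + 12.3 + 5.4) / 7 = 3.2429%
Mean R_m = (3.2 + 11.0 + 4.8 − 5.8 − 1.4 + 9.7 + 10.8) / 7 = 4.6143%
Σ(R_i − R̄_i)(R_m − R̄_m) = 175.8657  ⇒  Cov = 175.8657 / 7 = 25.1237
Σ(R_m − R̄_m)² = 251.5686  ⇒  Var(R_m) = 251.5686 / 7 = 35.9384
β = Cov / Var(R_m) = 25.1237 / 35.9384 = 0.6991
E(R) = R_f + β × MRP = 1.8% + 0.6991 × 7.1% = 6.76%

6.76%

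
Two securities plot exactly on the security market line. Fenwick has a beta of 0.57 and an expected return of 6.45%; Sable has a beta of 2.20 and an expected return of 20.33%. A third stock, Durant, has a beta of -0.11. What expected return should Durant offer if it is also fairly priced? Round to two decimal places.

0.66%

MRP (SML slope) = (20.33% − 6.45%) / (2.20 − 0.57) = 13.88% / 1.63 = 8.5153%
R_f (intercept) = 6.45% − 0.57 × 8.5153% = 1.5963%
E(R_Durant) = R_f + β × MRP = 1.5963% + -0.11 × 8.5153% = 0.66%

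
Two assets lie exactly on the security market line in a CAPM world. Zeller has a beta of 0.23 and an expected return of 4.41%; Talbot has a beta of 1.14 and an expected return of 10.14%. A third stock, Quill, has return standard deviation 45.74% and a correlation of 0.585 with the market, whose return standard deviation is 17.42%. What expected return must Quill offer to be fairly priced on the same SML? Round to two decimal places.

MRP = (10.14% − 4.41%) / (1.14 − 0.23) = 6.2967%
R_f = 4.41% − 0.23 × 6.2967% = 2.9618%
β_Quill = ρ·σ_i/σ_m = 0.585 × 45.74 / 17.42 = 1.5360
E(R_Quill) = R_f + β × MRP = 2.9618% + 1.5360 × 6.2967% = 12.63%

12.63%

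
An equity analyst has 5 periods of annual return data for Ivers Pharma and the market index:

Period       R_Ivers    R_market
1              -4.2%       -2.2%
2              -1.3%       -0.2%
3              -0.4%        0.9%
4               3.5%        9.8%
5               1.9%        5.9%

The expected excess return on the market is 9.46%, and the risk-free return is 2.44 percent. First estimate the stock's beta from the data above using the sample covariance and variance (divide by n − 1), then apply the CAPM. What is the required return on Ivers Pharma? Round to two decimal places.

Mean R_i = (-4.2 − 1.3 − 0.4 + 3.5 + 1.9) / 5 = -0.1000%
Mean R_m = (-2.2 − 0.2 + 0.9 + 9.8 + 5.9) / 5 = 2.8400%
Σ(R_i − R̄_i)(R_m − R̄_m) = 56.0700  ⇒  Cov = 56.0700 / 4 = 14.0175
Σ(R_m − R̄_m)² = 96.2120  ⇒  Var(R_m) = 96.2120 / 4 = 24.0530
β = Cov / Var(R_m) = 14.0175 / 24.0530 = 0.5828
E(R) = R_f + β × MRP = 2.44% + 0.5828 × 9.46% = 7.95%

7.95%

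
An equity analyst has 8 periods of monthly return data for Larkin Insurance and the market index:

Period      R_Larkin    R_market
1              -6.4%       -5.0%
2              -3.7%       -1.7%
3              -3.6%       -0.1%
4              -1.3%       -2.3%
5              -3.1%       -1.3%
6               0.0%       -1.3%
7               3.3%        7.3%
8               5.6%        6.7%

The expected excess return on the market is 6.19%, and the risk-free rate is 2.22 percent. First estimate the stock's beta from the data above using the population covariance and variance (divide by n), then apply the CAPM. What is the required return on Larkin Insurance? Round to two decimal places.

7.29%

Mean R_i = (-6.4 − 3.7 − 3.6 − 1.3 − 3.1 + 0.0 + 3.3 + 5.6) / 8 = -1.1500%
Mean R_m = (-5.0 − 1.7 − 0.1 − 2.3 − 1.3 − 1.3 + 7.3 + 6.7) / 8 = 0.2875%
Σ(R_i − R̄_i)(R_m − R̄_m) = 109.9250  ⇒  Cov = 109.9250 / 8 = 13.7406
Σ(R_m − R̄_m)² = 134.0888  ⇒  Var(R_m) = 134.0888 / 8 = 16.7611
β = Cov / Var(R_m) = 13.7406 / 16.7611 = 0.8198
E(R) = R_f + β × MRP = 2.22% + 0.8198 × 6.19% = 7.29%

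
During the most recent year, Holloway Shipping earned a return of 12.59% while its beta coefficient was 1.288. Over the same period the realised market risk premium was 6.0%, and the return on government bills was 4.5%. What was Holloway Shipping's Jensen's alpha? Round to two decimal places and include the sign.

CAPM benchmark = R_f + β(R_m − R_f) = 4.5% + 1.288 × 6.0% = 12.2280%
α = actual − benchmark = 12.59% − 12.2280% = +0.36%

+0.36%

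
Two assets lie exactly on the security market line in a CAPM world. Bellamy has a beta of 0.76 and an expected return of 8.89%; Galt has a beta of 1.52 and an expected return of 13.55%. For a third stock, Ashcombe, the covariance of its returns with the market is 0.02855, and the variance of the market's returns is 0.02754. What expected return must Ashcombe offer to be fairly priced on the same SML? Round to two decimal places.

MRP = (13.55% − 8.89%) / (1.52 − 0.76) = 6.1316%
R_f = 8.89% − 0.76 × 6.1316% = 4.2300%
β_Ashcombe = Cov / Var(R_m) = 0.02855 / 0.02754 = 1.0367
E(R_Ashcombe) = R_f + β × MRP = 4.2300% + 1.0367 × 6.1316% = 10.59%

10.59%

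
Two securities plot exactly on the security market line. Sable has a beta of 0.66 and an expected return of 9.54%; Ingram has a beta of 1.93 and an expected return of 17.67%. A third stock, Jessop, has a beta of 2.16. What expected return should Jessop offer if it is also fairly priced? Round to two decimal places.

19.14%

MRP (SML slope) = (17.67% − 9.54%) / (1.93 − 0.66) = 8.13% / 1.27 = 6.4016%
R_f (intercept) = 9.54% − 0.66 × 6.4016% = 5.3149%
E(R_Jessop) = R_f + β × MRP = 5.3149% + 2.16 × 6.4016% = 19.14%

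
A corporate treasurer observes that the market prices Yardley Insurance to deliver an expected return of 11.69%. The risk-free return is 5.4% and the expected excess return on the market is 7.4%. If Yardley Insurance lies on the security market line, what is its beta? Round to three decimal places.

0.850

β = (E(R) − R_f) / MRP = (11.69% − 5.4%) / 7.4% = 6.29% / 7.4% = 0.850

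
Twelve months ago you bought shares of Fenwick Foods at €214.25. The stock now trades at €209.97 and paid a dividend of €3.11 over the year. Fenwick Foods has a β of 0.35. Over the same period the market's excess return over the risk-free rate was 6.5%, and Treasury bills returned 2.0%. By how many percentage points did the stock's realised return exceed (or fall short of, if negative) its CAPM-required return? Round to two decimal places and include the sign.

Realised HPR = (P1 + D1 − P0) / P0 = (209.97 + 3.11 − 214.25) / 214.25 = -1.17 / 214.25 = -0.5461%
CAPM required = R_f + β·MRP = 2.0% + 0.35 × 6.5% = 4.2750%
α = realised − required = -0.5461% − 4.2750% = -4.82%

-4.82%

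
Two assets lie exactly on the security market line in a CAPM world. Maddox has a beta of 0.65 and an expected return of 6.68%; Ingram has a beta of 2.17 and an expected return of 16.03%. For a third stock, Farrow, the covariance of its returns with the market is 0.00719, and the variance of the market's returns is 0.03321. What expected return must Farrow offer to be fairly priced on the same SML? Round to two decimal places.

MRP = (16.03% − 6.68%) / (2.17 − 0.65) = 6.1513%
R_f = 6.68% − 0.65 × 6.1513% = 2.6817%
β_Farrow = Cov / Var(R_m) = 0.00719 / 0.03321 = 0.2165
E(R_Farrow) = R_f + β × MRP = 2.6817% + 0.2165 × 6.1513% = 4.01%

4.01%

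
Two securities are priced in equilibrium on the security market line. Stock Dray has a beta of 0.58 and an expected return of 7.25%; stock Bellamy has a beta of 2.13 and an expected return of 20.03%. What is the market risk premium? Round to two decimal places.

8.25%

Both satisfy E(R) = R_f + β·MRP, so the slope of the SML is
MRP = (20.03% − 7.25%) / (2.13 − 0.58) = 12.78% / 1.55 = 8.2452%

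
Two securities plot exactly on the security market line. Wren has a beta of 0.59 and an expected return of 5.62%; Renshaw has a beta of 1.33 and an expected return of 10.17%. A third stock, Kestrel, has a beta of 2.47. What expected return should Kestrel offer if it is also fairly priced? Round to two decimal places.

MRP (SML slope) = (10.17% − 5.62%) / (1.33 − 0.59) = 4.55% / 0.74 = 6.1486%
R_f (intercept) = 5.62% − 0.59 × 6.1486% = 1.9923%
E(R_Kestrel) = R_f + β × MRP = 1.9923% + 2.47 × 6.1486% = 17.18%

17.18%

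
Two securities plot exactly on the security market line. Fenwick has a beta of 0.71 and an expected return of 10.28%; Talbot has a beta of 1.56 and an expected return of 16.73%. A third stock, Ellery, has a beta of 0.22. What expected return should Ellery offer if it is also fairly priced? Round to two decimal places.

MRP (SML slope) = (16.73% − 10.28%) / (1.56 − 0.71) = 6.45% / 0.85 = 7.5882%
R_f (intercept) = 10.28% − 0.71 × 7.5882% = 4.8924%
E(R_Ellery) = R_f + β × MRP = 4.8924% + 0.22 × 7.5882% = 6.56%

6.56%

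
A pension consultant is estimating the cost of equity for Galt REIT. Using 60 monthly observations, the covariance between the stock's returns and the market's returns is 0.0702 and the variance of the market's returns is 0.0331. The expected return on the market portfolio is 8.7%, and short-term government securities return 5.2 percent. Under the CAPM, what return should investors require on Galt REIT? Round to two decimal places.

12.62%

β = Cov(R_i, R_m) / Var(R_m) = 0.0702 / 0.0331 = 2.1208
MRP = 8.7% − 5.2% = 3.50%
E(R) = R_f + β × MRP = 5.2% + 2.1208 × 3.5% = 12.62%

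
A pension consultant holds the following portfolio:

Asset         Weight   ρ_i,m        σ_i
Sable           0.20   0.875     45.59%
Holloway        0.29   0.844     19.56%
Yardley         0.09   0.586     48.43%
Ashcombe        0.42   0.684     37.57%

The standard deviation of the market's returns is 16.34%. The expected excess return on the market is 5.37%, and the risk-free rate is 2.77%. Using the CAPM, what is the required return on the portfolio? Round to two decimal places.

11.35%

β_Sable = 0.875 × 45.59% / 16.34% = 2.4413
β_Holloway = 0.844 × 19.56% / 16.34% = 1.0103
β_Yardley = 0.586 × 48.43% / 16.34% = 1.7368
β_Ashcombe = 0.684 × 37.57% / 16.34% = 1.5727
β_P = Σ w_i β_i = 0.20×2.4413 + 0.29×1.0103 + 0.09×1.7368 + 0.42×1.5727 = 1.5981
E(R_P) = R_f + β_P × MRP = 2.77% + 1.5981 × 5.37% = 11.35%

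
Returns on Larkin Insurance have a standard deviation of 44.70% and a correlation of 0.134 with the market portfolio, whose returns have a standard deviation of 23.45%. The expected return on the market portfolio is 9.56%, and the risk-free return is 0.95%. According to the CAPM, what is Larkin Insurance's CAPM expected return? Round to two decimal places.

3.15%

β = ρ × σ_i / σ_m = 0.134 × 44.70% / 23.45% = 0.2554
MRP = 9.56% − 0.95% = 8.61%
E(R) = 0.95% + 0.2554 × 8.61% = 3.15%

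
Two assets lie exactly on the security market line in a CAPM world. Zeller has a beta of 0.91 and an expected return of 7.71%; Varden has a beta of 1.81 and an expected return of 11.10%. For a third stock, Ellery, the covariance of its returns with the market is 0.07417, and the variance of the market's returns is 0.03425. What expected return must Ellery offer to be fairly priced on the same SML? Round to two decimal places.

MRP = (11.10% − 7.71%) / (1.81 − 0.91) = 3.7667%
R_f = 7.71% − 0.91 × 3.7667% = 4.2823%
β_Ellery = Cov / Var(R_m) = 0.07417 / 0.03425 = 2.1655
E(R_Ellery) = R_f + β × MRP = 4.2823% + 2.1655 × 3.7667% = 12.44%

12.44%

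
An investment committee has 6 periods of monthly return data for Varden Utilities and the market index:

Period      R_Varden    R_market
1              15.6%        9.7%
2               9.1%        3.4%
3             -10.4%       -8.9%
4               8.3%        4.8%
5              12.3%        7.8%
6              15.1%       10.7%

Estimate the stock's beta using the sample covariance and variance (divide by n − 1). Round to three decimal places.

1.334

Mean R_i = (15.6 + 9.1 − 10.4 + 8.3 + 12.3 + 15.1) / 6 = 8.3333%
Mean R_m = (9.7 + 3.4 − 8.9 + 4.8 + 7.8 + 10.7) / 6 = 4.5833%
Σ(R_i − R̄_i)(R_m − R̄_m) = 343.0033  ⇒  Cov = 343.0033 / 5 = 68.6007
Σ(R_m − R̄_m)² = 257.1883  ⇒  Var(R_m) = 257.1883 / 5 = 51.4377
β = Cov / Var(R_m) = 68.6007 / 51.4377 = 1.3337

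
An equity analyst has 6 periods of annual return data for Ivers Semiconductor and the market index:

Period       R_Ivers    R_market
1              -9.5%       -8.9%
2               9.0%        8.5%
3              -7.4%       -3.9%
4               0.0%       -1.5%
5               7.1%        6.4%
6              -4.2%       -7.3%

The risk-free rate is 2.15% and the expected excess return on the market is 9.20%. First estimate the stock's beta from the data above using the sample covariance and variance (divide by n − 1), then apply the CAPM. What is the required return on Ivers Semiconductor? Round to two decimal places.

Mean R_i = (-9.5 + 9.0 − 7.4 + 0.0 + 7.1 − 4.2) / 6 = -0.8333%
Mean R_m = (-8.9 + 8.5 − 3.9 − 1.5 + 6.4 − 7.3) / 6 = -1.1167%
Σ(R_i − R̄_i)(R_m − R̄_m) = 260.4267  ⇒  Cov = 260.4267 / 5 = 52.0853
Σ(R_m − R̄_m)² = 255.6883  ⇒  Var(R_m) = 255.6883 / 5 = 51.1377
β = Cov / Var(R_m) = 52.0853 / 51.1377 = 1.0185
E(R) = R_f + β × MRP = 2.15% + 1.0185 × 9.20% = 11.52%

11.52%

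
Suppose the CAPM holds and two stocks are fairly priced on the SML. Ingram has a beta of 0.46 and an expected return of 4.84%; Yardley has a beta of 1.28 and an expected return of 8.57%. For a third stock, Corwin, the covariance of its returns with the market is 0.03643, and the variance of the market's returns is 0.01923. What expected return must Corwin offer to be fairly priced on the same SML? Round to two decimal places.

MRP = (8.57% − 4.84%) / (1.28 − 0.46) = 4.5488%
R_f = 4.84% − 0.46 × 4.5488% = 2.7476%
β_Corwin = Cov / Var(R_m) = 0.03643 / 0.01923 = 1.8944
E(R_Corwin) = R_f + β × MRP = 2.7476% + 1.8944 × 4.5488% = 11.36%

11.36%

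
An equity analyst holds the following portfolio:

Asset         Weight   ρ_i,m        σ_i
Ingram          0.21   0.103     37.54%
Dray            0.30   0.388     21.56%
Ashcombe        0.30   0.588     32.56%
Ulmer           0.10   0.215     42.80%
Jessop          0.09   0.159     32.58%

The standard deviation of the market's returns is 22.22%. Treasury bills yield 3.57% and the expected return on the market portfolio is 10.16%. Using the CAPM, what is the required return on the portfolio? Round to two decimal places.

β_Ingram = 0.103 × 37.54% / 22.22% = 0.1740
β_Dray = 0.388 × 21.56% / 22.22% = 0.3765
β_Ashcombe = 0.588 × 32.56% / 22.22% = 0.8616
β_Ulmer = 0.215 × 42.80% / 22.22% = 0.4141
β_Jessop = 0.159 × 32.58% / 22.22% = 0.2331
β_P = Σ w_i β_i = 0.21×0.1740 + 0.30×0.3765 + 0.30×0.8616 + 0.10×0.4141 + 0.09×0.2331 = 0.4704
MRP = 10.16% − 3.57% = 6.59%
E(R_P) = R_f + β_P × MRP = 3.57% + 0.4704 × 6.59% = 6.67%

6.67%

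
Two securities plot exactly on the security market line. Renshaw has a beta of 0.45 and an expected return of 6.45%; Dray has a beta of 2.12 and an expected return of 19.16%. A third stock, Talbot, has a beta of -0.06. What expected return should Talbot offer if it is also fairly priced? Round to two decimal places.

2.57%

MRP (SML slope) = (19.16% − 6.45%) / (2.12 − 0.45) = 12.71% / 1.67 = 7.6108%
R_f (intercept) = 6.45% − 0.45 × 7.6108% = 3.0251%
E(R_Talbot) = R_f + β × MRP = 3.0251% + -0.06 × 7.6108% = 2.57%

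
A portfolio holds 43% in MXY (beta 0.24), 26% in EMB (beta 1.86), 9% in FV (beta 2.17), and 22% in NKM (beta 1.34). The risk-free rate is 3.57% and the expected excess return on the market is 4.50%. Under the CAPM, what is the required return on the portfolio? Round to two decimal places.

β_P = Σ w_i β_i = 0.43×0.24 + 0.26×1.86 + 0.09×2.17 + 0.22×1.34 = 1.0769
E(R_P) = R_f + β_P × MRP = 3.57% + 1.0769 × 4.50% = 8.42%

8.42%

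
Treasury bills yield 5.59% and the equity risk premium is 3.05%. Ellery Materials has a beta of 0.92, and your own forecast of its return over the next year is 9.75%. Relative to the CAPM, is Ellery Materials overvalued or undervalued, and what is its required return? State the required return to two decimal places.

Undervalued; required return 8.40%

Required return = R_f + β·MRP = 5.59% + 0.92 × 3.05% = 8.40%
Forecast 9.75% > required 8.40% → the stock plots above the SML → undervalued.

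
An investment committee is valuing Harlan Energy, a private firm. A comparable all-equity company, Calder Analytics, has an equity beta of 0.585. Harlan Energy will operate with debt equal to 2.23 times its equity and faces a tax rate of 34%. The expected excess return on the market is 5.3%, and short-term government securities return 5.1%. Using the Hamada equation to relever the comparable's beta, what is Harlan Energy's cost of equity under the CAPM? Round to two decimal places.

β_L = β_U × [1 + (1 − t)(D/E)] = 0.585 × [1 + (1 − 0.34) × 2.23]
    = 0.585 × [1 + 0.66 × 2.23] = 0.585 × 2.4718 = 1.4460
E(R) = R_f + β_L × MRP = 5.1% + 1.4460 × 5.3% = 12.76%

12.76%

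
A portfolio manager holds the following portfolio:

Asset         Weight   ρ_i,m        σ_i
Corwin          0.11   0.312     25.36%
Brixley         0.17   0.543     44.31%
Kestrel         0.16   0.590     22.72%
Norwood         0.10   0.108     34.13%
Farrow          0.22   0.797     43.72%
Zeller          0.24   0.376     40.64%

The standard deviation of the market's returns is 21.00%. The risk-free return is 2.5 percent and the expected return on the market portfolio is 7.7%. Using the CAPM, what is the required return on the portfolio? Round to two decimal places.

7.16%

β_Corwin = 0.312 × 25.36% / 21.00% = 0.3768
β_Brixley = 0.543 × 44.31% / 21.00% = 1.1457
β_Kestrel = 0.590 × 22.72% / 21.00% = 0.6383
β_Norwood = 0.108 × 34.13% / 21.00% = 0.1755
β_Farrow = 0.797 × 43.72% / 21.00% = 1.6593
β_Zeller = 0.376 × 40.64% / 21.00% = 0.7276
β_P = Σ w_i β_i = 0.11×0.3768 + 0.17×1.1457 + 0.16×0.6383 + 0.10×0.1755 + 0.22×1.6593 + 0.24×0.7276 = 0.8956
MRP = 7.7% − 2.5% = 5.20%
E(R_P) = R_f + β_P × MRP = 2.5% + 0.8956 × 5.2% = 7.16%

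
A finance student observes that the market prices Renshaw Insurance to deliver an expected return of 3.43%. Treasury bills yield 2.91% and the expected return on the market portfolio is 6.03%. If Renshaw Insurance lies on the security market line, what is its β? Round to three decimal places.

MRP = 6.03% − 2.91% = 3.12%
β = (E(R) − R_f) / MRP = (3.43% − 2.91%) / 3.12% = 0.52% / 3.12% = 0.167

0.167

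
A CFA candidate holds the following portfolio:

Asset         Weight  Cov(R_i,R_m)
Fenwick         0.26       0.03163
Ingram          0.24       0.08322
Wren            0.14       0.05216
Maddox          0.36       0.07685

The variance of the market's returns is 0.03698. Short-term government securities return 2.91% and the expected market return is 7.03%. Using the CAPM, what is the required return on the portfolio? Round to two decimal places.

β_Fenwick = 0.03163 / 0.03698 = 0.8553
β_Ingram = 0.08322 / 0.03698 = 2.2504
β_Wren = 0.05216 / 0.03698 = 1.4105
β_Maddox = 0.07685 / 0.03698 = 2.0782
β_P = Σ w_i β_i = 0.26×0.8553 + 0.24×2.2504 + 0.14×1.4105 + 0.36×2.0782 = 1.7081
MRP = 7.03% − 2.91% = 4.12%
E(R_P) = R_f + β_P × MRP = 2.91% + 1.7081 × 4.12% = 9.95%

9.95%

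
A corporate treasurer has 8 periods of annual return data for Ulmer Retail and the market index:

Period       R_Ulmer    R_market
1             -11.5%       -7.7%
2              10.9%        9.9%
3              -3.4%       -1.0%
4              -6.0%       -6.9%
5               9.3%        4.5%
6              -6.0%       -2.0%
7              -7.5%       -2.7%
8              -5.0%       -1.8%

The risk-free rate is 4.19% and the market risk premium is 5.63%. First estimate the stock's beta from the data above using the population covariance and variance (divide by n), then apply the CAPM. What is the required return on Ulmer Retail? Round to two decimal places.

Mean R_i = (-11.5 + 10.9 − 3.4 − 6.0 + 9.3 − 6.0 − 7.5 − 5.0) / 8 = -2.4000%
Mean R_m = (-7.7 + 9.9 − 1.0 − 6.9 + 4.5 − 2.0 − 2.7 − 1.8) / 8 = -0.9625%
Σ(R_i − R̄_i)(R_m − R̄_m) = 305.8800  ⇒  Cov = 305.8800 / 8 = 38.2350
Σ(R_m − R̄_m)² = 233.2788  ⇒  Var(R_m) = 233.2788 / 8 = 29.1599
β = Cov / Var(R_m) = 38.2350 / 29.1599 = 1.3112
E(R) = R_f + β × MRP = 4.19% + 1.3112 × 5.63% = 11.57%

11.57%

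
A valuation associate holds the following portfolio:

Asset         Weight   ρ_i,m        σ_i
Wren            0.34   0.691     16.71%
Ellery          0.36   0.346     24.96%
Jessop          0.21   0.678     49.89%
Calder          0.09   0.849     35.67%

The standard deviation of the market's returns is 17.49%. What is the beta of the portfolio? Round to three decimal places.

β_Wren = 0.691 × 16.71% / 17.49% = 0.6602
β_Ellery = 0.346 × 24.96% / 17.49% = 0.4938
β_Jessop = 0.678 × 49.89% / 17.49% = 1.9340
β_Calder = 0.849 × 35.67% / 17.49% = 1.7315
β_P = Σ w_i β_i = 0.34×0.6602 + 0.36×0.4938 + 0.21×1.9340 + 0.09×1.7315 = 0.9642

0.964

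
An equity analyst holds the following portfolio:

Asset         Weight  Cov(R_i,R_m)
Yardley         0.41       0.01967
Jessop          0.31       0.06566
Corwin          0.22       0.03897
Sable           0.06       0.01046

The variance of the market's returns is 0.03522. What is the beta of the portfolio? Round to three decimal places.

1.068

β_Yardley = 0.01967 / 0.03522 = 0.5585
β_Jessop = 0.06566 / 0.03522 = 1.8643
β_Corwin = 0.03897 / 0.03522 = 1.1065
β_Sable = 0.01046 / 0.03522 = 0.2970
β_P = Σ w_i β_i = 0.41×0.5585 + 0.31×1.8643 + 0.22×1.1065 + 0.06×0.2970 = 1.0682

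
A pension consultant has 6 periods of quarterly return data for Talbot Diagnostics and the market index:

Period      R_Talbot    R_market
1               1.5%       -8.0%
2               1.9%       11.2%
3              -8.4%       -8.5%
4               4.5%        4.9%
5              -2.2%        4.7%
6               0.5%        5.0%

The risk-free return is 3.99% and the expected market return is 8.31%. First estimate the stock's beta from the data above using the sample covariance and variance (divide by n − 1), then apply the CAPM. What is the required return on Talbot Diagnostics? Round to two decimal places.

5.32%

Mean R_i = (1.5 + 1.9 − 8.4 + 4.5 − 2.2 + 0.5) / 6 = -0.3667%
Mean R_m = (-8.0 + 11.2 − 8.5 + 4.9 + 4.7 + 5.0) / 6 = 1.5500%
Σ(R_i − R̄_i)(R_m − R̄_m) = 98.3000  ⇒  Cov = 98.3000 / 5 = 19.6600
Σ(R_m − R̄_m)² = 318.3750  ⇒  Var(R_m) = 318.3750 / 5 = 63.6750
β = Cov / Var(R_m) = 19.6600 / 63.6750 = 0.3088
MRP = 8.31% − 3.99% = 4.32%
E(R) = R_f + β × MRP = 3.99% + 0.3088 × 4.32% = 5.32%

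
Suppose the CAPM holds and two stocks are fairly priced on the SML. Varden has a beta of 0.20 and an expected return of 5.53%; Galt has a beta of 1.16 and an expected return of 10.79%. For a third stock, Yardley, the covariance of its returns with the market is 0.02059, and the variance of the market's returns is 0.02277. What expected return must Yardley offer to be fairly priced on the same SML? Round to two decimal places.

MRP = (10.79% − 5.53%) / (1.16 − 0.20) = 5.4792%
R_f = 5.53% − 0.20 × 5.4792% = 4.4342%
β_Yardley = Cov / Var(R_m) = 0.02059 / 0.02277 = 0.9043
E(R_Yardley) = R_f + β × MRP = 4.4342% + 0.9043 × 5.4792% = 9.39%

9.39%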